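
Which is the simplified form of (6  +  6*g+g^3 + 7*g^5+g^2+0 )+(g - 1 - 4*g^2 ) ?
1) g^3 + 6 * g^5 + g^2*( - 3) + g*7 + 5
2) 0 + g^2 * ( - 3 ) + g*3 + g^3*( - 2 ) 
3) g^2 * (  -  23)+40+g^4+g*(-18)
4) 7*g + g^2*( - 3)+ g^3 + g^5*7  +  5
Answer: 4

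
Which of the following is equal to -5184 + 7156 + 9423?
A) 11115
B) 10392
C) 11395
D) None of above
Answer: C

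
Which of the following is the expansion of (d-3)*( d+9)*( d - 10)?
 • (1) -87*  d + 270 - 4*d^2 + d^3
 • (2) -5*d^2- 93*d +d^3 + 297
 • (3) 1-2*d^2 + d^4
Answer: 1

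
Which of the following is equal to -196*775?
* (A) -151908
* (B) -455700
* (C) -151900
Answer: C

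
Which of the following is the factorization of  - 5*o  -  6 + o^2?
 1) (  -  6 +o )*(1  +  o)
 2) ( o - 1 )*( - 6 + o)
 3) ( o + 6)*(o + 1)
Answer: 1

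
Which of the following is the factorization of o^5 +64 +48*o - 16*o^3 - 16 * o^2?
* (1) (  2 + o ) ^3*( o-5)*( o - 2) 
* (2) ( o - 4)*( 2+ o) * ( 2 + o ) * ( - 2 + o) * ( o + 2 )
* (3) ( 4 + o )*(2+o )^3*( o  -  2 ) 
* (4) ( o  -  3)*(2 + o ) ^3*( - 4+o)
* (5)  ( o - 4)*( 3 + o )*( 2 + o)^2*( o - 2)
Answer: 2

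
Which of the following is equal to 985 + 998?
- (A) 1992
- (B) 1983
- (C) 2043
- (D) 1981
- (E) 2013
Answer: B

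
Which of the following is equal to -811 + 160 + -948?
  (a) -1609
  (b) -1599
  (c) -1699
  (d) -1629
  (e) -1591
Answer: b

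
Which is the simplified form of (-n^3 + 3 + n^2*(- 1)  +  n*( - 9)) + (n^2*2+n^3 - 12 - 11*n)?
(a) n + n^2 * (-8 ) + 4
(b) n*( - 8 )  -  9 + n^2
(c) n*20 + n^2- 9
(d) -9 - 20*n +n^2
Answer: d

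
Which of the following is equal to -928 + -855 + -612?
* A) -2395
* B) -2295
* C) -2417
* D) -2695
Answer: A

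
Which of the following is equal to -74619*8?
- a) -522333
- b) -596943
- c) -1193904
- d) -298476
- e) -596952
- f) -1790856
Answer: e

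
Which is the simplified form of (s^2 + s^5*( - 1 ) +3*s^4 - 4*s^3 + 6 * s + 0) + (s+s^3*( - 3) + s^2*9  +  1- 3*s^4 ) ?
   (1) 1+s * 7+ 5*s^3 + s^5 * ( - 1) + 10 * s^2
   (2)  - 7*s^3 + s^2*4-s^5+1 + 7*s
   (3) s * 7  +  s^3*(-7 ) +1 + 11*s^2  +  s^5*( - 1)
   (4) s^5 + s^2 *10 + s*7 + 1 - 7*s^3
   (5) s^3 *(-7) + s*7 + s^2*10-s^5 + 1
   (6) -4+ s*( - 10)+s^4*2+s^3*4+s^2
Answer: 5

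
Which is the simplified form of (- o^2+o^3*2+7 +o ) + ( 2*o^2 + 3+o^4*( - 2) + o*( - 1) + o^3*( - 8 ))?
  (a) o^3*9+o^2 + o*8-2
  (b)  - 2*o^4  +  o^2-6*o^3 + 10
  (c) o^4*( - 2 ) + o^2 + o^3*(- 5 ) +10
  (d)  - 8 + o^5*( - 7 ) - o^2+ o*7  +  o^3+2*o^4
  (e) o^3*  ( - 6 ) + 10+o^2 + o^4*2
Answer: b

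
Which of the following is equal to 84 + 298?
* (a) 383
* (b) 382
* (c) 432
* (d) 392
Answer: b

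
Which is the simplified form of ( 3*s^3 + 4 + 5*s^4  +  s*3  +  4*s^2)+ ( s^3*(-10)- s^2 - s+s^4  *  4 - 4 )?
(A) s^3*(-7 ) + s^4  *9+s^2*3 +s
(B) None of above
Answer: B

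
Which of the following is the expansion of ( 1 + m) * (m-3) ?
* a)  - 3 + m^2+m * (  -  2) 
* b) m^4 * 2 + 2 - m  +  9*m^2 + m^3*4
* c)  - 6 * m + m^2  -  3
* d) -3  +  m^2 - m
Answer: a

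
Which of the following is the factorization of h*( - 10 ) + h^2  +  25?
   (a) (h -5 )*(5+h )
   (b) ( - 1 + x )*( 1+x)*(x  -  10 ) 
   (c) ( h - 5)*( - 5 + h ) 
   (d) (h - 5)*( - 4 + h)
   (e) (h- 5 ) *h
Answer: c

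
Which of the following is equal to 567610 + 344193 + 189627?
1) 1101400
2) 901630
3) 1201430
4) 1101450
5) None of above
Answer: 5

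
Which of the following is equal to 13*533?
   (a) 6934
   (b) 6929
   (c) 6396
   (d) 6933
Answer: b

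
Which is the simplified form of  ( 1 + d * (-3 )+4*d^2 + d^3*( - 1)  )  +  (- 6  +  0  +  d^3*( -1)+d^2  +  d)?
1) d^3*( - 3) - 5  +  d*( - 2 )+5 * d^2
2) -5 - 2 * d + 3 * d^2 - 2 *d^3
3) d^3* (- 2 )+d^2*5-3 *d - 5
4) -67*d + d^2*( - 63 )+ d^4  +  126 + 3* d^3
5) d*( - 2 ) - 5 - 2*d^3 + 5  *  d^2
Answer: 5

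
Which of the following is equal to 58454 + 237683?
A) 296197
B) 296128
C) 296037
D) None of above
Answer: D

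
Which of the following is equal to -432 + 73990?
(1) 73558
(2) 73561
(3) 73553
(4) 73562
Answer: 1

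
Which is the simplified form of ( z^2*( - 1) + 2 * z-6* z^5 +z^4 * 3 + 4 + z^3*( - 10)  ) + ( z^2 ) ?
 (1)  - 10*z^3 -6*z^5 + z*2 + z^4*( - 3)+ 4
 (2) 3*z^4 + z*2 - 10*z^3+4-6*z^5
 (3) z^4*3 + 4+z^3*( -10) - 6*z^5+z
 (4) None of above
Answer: 2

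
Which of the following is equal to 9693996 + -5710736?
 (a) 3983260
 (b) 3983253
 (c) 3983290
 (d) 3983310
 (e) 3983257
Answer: a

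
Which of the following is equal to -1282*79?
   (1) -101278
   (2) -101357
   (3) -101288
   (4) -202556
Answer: 1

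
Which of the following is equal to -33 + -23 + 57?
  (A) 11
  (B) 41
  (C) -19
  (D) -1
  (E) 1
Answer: E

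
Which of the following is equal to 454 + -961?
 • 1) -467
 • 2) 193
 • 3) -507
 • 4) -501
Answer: 3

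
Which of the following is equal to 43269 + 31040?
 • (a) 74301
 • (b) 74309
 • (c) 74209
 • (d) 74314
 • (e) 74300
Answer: b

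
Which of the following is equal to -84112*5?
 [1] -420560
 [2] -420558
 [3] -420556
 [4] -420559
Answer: 1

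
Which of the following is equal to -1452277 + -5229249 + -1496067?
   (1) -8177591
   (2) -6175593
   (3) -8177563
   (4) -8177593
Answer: 4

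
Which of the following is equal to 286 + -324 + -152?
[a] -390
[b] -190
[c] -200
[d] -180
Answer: b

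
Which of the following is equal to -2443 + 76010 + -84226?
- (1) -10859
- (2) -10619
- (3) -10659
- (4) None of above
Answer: 3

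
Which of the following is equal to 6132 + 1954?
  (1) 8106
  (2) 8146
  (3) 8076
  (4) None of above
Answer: 4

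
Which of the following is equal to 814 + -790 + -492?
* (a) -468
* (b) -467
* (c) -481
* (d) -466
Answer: a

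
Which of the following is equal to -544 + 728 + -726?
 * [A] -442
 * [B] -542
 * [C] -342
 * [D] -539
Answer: B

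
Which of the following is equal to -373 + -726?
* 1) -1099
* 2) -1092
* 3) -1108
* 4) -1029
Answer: 1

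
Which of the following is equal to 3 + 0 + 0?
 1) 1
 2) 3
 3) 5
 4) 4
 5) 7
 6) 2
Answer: 2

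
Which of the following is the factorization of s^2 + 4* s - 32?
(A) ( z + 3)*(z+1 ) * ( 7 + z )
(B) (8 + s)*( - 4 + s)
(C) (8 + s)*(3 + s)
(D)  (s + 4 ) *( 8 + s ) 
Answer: B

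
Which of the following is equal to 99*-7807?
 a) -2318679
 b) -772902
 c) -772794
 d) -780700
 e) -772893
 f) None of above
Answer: e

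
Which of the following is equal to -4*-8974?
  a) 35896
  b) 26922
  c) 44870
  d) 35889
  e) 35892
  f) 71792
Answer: a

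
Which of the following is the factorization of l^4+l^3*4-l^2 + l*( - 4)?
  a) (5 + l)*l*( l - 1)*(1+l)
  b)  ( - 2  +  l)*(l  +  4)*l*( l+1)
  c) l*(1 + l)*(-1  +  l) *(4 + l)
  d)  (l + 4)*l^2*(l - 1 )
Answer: c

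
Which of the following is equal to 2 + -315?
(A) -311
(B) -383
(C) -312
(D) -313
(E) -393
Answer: D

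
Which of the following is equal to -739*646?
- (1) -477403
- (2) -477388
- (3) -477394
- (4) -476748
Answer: 3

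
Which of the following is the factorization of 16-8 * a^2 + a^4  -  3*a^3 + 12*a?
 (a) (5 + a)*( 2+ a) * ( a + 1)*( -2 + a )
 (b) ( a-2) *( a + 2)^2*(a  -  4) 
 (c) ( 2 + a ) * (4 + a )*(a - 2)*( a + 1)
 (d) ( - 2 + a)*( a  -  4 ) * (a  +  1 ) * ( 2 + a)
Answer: d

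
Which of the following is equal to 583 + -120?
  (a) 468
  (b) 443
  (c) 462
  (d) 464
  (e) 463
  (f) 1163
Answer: e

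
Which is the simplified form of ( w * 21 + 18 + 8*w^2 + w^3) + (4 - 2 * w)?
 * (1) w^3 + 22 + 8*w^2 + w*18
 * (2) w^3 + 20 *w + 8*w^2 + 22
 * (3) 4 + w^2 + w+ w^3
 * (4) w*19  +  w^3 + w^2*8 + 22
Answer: 4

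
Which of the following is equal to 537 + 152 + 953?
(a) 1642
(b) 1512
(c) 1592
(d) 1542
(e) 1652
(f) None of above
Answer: a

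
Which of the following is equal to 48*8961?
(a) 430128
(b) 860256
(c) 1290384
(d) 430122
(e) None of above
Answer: a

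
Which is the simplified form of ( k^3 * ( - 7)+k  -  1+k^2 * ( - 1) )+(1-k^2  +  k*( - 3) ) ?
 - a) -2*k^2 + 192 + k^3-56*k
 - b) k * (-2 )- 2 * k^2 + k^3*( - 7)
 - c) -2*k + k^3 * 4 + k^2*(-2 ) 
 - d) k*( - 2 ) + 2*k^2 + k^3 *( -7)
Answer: b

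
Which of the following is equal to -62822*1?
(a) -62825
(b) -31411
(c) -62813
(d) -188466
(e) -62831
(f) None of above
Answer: f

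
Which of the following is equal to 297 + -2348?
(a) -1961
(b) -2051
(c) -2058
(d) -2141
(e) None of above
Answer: b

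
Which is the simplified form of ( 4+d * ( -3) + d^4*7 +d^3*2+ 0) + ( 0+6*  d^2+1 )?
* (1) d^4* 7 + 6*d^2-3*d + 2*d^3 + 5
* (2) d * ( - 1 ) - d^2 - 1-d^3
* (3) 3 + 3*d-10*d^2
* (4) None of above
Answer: 1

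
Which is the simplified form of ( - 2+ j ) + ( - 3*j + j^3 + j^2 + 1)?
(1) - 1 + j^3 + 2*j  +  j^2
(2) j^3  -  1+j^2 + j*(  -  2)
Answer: 2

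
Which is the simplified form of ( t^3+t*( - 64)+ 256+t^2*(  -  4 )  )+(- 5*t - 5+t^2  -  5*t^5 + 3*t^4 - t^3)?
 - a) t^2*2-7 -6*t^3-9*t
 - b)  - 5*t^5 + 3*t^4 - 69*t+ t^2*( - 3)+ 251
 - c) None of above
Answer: b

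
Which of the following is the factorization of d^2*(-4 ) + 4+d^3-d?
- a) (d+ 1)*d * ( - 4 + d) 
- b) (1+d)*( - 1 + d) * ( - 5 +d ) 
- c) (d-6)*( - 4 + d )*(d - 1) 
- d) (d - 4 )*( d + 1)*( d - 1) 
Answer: d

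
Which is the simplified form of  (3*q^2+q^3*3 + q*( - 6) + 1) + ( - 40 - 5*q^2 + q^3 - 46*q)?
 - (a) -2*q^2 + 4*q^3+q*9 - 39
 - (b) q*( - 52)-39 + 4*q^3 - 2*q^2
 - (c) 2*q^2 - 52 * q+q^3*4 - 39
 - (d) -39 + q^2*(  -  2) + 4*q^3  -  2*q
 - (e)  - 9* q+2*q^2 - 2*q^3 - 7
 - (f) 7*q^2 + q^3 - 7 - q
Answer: b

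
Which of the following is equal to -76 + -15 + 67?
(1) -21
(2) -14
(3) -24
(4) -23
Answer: 3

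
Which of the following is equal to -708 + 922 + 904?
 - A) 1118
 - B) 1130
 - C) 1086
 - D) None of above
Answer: A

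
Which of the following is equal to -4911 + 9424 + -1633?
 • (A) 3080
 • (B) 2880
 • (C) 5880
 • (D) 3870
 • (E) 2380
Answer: B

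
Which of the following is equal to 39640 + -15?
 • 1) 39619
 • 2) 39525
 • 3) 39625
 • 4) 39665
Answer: 3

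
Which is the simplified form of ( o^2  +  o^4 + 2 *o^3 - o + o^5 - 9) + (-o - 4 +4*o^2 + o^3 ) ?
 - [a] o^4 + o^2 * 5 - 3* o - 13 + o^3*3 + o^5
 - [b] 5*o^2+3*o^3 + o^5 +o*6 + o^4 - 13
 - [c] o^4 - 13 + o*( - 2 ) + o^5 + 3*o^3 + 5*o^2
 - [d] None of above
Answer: c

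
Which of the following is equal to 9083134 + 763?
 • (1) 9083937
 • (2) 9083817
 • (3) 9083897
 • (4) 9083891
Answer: 3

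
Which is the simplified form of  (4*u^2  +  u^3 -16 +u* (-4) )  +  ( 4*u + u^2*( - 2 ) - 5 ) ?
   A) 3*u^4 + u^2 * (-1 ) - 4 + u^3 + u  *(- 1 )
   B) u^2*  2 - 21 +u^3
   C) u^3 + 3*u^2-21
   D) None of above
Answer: B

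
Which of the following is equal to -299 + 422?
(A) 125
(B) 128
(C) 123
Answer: C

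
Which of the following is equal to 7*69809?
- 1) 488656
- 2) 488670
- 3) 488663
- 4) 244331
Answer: 3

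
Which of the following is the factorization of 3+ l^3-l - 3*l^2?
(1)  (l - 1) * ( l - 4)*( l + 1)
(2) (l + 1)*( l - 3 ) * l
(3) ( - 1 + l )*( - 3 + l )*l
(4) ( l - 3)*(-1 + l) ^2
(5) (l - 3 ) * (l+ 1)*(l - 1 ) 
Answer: 5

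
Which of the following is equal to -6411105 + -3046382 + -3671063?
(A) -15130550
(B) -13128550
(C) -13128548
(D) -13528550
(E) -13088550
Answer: B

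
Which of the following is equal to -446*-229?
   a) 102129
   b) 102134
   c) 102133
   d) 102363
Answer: b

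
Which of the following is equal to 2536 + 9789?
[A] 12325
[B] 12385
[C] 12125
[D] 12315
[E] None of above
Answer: A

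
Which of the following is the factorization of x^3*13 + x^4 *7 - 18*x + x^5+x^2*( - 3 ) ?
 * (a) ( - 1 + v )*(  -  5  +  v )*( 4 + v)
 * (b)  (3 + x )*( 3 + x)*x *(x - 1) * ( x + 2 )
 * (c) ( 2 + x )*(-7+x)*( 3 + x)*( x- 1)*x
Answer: b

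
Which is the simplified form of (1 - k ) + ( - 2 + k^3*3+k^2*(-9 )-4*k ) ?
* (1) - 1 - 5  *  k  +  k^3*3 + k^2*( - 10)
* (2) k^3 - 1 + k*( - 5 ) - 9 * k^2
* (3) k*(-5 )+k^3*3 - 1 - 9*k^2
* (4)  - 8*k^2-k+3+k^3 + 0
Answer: 3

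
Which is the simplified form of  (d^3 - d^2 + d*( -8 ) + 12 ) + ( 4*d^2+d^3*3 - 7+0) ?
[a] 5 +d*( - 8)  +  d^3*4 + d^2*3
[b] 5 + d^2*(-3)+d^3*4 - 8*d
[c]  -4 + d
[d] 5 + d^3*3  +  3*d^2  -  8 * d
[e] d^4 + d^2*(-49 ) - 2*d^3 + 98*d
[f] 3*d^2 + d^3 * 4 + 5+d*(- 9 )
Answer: a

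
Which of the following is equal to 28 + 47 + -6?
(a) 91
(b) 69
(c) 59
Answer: b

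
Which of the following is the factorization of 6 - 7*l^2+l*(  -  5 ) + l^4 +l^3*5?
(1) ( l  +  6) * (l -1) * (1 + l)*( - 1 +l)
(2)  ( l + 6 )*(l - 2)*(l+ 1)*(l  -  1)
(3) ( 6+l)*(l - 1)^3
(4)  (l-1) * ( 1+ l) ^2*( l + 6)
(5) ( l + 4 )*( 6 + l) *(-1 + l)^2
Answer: 1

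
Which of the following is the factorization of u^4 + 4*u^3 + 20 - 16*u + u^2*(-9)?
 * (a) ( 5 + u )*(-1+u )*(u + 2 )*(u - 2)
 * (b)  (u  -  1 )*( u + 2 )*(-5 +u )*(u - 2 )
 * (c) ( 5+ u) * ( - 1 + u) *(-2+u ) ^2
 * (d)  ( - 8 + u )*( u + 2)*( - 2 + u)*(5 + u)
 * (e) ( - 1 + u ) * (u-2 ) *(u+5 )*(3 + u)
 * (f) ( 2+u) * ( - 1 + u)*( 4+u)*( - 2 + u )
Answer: a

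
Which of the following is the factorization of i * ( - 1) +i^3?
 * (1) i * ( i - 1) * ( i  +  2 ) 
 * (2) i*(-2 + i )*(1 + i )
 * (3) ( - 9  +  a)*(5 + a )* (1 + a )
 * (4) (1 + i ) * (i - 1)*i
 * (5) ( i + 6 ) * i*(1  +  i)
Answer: 4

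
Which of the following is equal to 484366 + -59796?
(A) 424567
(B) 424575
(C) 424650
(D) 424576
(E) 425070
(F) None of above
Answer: F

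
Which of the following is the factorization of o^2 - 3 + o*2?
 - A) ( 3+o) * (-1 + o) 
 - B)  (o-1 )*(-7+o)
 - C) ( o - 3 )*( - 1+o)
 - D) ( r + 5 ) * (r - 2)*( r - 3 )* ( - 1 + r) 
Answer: A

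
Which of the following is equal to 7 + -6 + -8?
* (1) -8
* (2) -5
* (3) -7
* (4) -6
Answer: 3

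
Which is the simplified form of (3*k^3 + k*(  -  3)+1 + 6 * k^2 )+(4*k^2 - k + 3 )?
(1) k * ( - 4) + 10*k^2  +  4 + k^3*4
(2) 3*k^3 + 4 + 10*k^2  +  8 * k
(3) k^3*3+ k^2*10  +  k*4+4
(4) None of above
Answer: 4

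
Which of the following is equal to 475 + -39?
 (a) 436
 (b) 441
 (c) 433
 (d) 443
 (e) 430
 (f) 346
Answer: a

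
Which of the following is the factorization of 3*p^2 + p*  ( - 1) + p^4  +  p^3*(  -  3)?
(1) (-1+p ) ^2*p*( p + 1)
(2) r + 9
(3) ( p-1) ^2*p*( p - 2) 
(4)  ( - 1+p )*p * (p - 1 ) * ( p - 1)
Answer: 4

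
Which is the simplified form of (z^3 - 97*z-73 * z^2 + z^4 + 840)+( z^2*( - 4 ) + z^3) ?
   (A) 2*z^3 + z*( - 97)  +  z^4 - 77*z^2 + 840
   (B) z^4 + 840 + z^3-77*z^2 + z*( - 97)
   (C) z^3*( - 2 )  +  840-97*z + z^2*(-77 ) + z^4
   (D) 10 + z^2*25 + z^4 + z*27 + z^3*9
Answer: A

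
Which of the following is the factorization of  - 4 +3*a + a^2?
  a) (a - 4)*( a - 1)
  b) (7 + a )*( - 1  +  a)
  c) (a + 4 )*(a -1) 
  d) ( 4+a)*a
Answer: c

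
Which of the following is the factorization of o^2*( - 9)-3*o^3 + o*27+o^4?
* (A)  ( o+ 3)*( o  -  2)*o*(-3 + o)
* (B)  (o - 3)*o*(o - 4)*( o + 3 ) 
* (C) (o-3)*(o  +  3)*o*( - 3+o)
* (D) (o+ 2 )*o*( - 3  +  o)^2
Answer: C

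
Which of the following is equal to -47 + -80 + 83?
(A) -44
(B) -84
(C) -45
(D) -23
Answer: A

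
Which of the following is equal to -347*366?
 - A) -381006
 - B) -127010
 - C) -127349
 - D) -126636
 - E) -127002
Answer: E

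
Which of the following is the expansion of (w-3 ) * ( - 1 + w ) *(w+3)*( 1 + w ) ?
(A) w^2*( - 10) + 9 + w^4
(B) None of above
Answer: A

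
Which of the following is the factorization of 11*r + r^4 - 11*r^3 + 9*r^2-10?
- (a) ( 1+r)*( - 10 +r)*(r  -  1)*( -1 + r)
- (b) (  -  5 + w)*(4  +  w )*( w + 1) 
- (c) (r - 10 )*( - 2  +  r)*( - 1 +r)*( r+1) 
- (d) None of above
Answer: a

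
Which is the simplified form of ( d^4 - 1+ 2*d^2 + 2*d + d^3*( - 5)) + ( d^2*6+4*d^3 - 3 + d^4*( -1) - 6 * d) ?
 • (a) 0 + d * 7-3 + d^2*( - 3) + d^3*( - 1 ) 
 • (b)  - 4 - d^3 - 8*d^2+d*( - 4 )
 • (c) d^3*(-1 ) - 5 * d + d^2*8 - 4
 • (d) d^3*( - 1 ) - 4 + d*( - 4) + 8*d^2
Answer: d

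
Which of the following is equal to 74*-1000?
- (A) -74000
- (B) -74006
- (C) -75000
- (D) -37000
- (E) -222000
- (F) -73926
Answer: A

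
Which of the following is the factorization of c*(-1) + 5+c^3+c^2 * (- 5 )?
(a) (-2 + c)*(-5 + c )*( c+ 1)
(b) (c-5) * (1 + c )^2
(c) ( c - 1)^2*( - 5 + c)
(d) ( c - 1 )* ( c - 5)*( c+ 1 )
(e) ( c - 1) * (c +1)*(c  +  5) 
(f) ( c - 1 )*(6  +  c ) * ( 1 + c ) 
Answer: d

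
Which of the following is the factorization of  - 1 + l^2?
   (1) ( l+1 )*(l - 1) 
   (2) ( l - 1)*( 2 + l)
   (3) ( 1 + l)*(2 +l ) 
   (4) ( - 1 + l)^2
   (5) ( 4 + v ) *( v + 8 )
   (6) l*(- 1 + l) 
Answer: 1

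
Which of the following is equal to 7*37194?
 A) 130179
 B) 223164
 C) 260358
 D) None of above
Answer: C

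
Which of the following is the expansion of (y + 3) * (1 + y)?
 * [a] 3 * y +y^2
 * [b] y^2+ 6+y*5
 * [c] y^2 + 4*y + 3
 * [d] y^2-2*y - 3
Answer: c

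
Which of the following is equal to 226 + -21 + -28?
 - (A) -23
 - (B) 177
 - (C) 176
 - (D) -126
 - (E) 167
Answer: B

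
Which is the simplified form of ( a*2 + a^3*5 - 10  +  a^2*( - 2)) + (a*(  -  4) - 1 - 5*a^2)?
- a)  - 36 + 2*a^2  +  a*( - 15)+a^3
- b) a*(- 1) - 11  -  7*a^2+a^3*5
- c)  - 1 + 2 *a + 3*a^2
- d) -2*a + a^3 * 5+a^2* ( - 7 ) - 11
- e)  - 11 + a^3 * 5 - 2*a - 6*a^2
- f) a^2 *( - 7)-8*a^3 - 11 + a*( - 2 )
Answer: d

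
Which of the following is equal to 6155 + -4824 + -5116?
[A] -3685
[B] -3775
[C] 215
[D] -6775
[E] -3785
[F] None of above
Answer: E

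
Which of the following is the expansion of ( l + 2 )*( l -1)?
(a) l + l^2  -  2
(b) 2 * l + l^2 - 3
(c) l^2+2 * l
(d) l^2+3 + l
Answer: a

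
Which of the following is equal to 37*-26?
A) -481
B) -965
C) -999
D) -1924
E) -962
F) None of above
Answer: E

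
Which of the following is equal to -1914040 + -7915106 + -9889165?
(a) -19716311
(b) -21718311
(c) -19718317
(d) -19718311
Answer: d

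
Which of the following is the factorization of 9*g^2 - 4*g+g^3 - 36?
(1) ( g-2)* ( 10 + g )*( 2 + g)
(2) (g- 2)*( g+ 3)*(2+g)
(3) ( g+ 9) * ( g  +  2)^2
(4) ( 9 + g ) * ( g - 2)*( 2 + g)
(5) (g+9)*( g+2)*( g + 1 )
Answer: 4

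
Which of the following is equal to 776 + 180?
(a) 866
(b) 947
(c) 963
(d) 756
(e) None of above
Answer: e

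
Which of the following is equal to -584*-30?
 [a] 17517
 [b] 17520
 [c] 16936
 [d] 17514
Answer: b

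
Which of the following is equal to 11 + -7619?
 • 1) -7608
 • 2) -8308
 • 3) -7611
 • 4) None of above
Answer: 1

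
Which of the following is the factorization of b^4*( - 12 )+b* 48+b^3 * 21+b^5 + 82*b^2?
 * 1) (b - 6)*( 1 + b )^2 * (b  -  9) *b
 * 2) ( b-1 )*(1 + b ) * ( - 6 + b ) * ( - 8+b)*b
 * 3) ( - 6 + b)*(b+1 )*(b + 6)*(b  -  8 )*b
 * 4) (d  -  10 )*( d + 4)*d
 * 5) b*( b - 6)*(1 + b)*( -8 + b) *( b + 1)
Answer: 5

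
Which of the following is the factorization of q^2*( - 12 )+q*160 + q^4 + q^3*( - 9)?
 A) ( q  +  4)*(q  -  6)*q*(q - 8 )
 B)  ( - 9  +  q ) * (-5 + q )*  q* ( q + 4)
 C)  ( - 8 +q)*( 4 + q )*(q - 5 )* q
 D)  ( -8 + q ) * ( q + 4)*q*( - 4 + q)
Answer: C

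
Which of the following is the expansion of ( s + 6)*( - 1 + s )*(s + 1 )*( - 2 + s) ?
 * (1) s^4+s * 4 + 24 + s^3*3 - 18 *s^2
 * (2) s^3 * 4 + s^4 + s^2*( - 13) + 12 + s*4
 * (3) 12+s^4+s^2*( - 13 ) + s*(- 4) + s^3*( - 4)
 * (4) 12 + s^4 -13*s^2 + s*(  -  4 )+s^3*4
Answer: 4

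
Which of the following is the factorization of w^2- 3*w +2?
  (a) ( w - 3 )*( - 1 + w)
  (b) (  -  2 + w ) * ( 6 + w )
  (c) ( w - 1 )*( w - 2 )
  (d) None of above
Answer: c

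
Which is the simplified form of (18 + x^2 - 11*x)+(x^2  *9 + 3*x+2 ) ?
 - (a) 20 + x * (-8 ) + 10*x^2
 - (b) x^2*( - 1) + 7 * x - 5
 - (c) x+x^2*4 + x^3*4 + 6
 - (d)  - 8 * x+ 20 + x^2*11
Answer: a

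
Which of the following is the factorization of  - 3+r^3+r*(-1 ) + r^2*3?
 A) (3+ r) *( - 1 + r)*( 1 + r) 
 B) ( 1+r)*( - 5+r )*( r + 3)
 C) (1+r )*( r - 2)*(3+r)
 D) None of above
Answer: A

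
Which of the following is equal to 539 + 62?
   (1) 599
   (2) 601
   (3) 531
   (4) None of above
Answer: 2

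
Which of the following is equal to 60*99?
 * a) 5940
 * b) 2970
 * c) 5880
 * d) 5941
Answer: a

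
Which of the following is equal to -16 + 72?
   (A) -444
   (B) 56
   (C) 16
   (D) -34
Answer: B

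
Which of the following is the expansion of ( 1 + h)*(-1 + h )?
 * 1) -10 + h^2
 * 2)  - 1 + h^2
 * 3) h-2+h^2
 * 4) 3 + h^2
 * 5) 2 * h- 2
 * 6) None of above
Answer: 2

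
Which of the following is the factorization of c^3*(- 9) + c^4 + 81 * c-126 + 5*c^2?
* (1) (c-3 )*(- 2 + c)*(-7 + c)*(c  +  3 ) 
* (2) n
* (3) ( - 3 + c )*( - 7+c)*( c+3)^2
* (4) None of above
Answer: 1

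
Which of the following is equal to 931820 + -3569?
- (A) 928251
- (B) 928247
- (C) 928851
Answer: A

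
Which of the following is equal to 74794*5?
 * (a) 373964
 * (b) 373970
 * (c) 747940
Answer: b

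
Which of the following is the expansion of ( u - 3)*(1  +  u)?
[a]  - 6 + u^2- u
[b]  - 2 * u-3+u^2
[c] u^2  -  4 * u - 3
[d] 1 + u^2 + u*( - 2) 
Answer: b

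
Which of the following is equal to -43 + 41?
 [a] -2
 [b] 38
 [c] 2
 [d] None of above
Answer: a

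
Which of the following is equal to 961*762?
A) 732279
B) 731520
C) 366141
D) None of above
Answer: D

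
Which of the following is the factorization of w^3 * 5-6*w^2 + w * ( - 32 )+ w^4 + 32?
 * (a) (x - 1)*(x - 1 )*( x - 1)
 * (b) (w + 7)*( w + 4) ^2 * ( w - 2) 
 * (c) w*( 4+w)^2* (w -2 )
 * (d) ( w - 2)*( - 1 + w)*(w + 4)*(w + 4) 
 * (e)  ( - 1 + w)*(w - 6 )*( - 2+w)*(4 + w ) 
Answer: d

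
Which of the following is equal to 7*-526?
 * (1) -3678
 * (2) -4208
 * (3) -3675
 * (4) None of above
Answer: 4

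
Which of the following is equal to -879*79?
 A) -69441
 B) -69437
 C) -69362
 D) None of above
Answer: A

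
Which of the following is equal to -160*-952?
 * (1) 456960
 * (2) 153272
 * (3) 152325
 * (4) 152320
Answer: 4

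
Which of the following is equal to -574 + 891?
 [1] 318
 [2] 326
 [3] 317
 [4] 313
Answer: 3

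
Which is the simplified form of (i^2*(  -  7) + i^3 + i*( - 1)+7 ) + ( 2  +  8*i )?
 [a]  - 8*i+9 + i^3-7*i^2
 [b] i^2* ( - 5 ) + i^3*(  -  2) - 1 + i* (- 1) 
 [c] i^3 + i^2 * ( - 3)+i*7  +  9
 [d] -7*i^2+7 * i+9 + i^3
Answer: d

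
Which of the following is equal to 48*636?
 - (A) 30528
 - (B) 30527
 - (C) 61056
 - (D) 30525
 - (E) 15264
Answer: A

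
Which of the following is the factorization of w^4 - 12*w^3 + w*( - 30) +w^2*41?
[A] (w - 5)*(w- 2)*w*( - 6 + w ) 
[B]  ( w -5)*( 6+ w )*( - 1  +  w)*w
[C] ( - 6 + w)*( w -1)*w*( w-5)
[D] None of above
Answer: C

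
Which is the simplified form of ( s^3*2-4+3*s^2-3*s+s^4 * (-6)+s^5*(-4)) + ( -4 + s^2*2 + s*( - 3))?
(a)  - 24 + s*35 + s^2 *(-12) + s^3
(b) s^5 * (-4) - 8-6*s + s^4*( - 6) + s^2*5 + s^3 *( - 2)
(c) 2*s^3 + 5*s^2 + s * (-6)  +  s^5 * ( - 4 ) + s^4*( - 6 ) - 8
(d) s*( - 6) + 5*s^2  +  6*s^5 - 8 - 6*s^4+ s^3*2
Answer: c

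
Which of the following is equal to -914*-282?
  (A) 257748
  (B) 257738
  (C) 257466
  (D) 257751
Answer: A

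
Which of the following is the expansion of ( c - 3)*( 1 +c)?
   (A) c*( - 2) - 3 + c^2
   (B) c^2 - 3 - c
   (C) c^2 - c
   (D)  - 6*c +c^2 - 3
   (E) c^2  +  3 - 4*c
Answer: A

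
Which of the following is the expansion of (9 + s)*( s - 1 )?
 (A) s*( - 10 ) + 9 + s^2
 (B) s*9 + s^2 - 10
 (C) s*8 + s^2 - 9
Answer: C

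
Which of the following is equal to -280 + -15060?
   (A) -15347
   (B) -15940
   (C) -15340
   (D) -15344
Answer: C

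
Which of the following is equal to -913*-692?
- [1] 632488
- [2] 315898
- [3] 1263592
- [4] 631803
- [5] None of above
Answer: 5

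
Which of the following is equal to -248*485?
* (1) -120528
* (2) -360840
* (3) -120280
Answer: 3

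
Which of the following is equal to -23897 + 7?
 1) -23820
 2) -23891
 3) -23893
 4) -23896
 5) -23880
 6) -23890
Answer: 6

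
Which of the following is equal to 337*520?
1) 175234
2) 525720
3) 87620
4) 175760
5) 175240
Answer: 5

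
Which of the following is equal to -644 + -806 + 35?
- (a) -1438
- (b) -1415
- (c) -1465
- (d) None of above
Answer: b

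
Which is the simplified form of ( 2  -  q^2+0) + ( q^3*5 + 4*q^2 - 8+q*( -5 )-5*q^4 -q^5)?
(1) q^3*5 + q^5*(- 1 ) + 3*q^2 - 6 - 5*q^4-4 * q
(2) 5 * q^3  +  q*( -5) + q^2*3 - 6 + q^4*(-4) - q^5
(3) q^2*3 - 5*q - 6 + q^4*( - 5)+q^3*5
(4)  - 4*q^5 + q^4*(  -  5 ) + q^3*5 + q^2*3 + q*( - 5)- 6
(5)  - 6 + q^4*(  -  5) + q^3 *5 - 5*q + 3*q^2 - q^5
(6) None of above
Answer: 5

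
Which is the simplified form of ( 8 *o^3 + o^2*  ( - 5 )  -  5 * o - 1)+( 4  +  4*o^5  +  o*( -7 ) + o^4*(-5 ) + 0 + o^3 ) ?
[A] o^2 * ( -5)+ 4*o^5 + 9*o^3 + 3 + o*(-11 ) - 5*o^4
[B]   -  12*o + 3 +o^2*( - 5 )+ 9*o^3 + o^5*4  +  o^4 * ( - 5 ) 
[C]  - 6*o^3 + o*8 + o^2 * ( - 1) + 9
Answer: B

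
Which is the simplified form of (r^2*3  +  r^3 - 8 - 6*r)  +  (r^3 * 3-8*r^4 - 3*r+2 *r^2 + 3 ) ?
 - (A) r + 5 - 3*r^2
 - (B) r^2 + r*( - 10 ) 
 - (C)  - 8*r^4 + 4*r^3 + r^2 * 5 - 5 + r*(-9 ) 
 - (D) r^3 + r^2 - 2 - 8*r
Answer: C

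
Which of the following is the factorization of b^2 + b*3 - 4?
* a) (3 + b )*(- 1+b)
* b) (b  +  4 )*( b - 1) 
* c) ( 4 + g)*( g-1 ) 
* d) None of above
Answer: b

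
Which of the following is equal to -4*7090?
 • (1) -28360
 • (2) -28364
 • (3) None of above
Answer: 1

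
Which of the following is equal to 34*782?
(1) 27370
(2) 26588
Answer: 2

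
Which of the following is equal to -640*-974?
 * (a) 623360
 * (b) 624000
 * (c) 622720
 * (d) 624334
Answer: a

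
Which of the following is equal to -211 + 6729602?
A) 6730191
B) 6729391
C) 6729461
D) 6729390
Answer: B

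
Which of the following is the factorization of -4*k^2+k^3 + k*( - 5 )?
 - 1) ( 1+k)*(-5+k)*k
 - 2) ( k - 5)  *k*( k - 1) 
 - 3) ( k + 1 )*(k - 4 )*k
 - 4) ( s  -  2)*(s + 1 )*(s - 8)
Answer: 1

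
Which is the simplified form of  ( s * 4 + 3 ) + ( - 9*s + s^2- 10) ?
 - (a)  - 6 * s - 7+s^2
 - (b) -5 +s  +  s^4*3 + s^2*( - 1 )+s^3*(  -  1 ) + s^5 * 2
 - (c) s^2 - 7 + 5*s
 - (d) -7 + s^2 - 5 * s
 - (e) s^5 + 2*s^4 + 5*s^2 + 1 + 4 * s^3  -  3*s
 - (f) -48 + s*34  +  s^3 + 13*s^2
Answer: d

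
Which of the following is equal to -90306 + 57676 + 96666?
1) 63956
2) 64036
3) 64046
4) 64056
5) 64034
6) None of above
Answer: 2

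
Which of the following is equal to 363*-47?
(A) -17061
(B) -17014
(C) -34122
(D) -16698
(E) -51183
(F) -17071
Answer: A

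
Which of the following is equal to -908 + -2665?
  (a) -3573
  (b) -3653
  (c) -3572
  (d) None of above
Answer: a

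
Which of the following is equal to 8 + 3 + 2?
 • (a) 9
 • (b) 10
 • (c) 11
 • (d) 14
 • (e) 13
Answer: e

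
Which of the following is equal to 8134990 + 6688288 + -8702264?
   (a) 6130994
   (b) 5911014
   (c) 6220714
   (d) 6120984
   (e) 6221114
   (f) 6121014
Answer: f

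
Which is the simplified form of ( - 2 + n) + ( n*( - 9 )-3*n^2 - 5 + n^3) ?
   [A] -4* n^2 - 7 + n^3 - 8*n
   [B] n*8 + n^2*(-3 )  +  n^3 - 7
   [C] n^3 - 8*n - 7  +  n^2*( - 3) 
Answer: C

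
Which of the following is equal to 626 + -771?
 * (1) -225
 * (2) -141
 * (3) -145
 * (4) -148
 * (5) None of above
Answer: 3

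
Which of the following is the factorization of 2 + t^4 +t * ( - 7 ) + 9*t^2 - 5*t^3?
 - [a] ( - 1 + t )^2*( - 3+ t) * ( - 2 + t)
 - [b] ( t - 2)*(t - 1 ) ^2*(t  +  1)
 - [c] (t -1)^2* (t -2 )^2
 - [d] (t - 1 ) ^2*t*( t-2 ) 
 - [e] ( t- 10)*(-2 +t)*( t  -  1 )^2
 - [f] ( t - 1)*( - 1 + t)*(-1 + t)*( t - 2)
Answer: f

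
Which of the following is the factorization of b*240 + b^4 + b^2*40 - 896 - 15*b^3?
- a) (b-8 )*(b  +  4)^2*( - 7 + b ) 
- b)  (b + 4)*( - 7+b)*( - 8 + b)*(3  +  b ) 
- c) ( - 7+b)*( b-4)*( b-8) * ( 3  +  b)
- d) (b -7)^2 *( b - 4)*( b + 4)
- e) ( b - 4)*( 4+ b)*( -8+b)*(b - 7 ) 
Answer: e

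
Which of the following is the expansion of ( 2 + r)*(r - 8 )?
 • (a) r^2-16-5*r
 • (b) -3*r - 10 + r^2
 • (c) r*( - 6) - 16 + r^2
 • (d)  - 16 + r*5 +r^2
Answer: c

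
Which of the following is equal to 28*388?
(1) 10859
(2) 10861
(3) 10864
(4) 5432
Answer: 3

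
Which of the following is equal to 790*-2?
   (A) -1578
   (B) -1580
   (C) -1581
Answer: B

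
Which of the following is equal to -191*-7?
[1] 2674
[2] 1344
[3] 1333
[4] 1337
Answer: 4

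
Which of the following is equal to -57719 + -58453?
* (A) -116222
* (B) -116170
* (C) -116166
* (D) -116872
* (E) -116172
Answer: E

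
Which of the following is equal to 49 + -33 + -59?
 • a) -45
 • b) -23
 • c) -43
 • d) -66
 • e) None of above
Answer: c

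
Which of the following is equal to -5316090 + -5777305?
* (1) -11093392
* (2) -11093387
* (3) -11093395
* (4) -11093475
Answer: 3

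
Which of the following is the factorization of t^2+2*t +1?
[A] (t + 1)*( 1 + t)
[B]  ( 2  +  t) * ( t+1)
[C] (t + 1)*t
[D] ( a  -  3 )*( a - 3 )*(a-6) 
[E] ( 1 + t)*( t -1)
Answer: A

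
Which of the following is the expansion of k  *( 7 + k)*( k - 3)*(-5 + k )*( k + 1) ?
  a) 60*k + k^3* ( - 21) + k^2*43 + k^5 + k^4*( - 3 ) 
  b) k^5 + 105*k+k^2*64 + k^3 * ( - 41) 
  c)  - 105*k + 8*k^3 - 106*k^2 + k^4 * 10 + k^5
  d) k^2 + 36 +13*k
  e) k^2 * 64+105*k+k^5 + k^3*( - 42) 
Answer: e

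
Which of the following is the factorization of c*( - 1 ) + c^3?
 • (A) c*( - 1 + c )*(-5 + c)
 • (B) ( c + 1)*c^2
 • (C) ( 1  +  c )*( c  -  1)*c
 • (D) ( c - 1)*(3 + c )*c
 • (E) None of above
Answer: C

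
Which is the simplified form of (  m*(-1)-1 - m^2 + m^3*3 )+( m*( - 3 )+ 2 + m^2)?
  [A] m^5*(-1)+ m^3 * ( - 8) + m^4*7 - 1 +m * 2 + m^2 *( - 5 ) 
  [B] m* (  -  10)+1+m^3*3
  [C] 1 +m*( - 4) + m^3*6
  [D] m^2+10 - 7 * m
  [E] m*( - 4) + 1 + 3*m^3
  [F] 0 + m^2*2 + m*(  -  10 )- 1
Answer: E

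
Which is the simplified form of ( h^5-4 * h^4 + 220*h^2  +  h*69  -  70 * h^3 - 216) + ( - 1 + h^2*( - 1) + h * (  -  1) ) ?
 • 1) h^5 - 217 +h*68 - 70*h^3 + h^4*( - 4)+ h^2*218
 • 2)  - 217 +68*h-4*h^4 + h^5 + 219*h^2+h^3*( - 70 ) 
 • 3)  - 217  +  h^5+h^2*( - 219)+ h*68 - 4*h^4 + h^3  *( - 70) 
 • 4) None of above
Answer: 2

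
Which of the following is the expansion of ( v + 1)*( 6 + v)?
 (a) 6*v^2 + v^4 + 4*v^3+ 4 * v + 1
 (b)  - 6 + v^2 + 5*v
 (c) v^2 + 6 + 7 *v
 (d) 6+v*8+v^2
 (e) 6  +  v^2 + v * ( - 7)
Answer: c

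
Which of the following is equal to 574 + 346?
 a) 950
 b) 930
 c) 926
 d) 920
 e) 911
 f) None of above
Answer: d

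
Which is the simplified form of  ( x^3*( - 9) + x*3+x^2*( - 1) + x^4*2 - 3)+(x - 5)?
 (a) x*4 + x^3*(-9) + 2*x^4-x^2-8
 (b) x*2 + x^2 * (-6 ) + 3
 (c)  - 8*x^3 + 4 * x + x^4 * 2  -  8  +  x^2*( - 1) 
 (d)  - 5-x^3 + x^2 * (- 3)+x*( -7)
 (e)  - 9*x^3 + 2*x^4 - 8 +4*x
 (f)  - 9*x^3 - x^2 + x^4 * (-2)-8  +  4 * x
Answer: a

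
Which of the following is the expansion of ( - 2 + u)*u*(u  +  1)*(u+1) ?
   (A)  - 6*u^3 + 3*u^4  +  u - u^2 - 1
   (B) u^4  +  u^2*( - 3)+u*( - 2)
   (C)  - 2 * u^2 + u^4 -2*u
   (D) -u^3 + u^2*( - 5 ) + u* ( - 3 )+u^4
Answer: B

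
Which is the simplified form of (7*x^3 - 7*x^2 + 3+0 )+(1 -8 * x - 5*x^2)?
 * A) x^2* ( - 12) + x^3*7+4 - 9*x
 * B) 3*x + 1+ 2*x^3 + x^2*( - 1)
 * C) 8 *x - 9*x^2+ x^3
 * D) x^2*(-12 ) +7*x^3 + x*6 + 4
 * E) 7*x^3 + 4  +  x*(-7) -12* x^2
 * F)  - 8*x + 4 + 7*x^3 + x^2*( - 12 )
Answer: F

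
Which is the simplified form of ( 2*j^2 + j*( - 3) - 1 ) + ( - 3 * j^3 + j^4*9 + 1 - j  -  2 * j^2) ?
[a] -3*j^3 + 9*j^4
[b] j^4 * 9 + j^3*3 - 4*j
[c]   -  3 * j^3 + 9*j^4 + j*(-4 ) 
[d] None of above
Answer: c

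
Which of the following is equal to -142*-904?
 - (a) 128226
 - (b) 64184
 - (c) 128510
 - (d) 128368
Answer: d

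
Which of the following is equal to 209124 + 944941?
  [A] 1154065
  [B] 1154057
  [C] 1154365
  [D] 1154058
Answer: A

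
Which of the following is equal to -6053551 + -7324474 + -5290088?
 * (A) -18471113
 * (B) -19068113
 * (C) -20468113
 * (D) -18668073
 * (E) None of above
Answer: E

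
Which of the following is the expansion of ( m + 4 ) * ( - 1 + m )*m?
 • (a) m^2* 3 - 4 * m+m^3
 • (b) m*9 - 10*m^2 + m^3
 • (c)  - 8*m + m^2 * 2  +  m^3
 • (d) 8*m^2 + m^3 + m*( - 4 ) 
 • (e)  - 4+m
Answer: a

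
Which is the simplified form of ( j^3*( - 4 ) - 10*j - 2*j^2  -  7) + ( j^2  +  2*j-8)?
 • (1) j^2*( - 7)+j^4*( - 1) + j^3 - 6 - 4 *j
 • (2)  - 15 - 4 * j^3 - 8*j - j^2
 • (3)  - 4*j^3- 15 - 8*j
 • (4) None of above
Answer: 2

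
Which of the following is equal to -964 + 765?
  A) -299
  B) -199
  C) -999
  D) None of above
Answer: B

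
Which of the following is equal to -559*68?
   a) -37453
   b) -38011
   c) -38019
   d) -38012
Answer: d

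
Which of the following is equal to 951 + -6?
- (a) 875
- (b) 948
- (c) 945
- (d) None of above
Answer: c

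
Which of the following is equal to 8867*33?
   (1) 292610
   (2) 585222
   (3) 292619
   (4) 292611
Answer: 4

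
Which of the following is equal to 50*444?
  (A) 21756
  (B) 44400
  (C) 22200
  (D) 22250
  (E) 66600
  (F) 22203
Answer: C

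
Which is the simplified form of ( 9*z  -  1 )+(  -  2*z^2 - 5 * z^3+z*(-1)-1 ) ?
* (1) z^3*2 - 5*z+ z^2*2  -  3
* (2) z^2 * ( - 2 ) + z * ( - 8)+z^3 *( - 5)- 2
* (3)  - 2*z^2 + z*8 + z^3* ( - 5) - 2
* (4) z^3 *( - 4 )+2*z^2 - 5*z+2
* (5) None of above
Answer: 3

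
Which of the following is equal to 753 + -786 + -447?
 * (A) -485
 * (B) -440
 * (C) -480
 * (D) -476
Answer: C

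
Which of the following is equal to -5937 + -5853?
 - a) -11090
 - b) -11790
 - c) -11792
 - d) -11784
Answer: b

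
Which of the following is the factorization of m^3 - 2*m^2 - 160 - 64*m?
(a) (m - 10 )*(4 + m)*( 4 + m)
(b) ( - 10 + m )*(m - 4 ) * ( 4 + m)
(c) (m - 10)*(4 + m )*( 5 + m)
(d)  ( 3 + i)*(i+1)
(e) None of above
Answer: a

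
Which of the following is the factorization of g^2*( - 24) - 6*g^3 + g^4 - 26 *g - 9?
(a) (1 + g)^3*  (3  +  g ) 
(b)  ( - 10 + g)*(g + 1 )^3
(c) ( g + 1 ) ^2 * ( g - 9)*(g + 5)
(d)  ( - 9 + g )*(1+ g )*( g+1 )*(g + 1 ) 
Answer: d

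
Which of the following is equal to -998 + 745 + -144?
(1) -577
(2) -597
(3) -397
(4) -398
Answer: 3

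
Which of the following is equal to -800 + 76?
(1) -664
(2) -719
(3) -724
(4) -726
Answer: 3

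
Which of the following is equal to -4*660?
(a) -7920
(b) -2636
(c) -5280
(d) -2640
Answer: d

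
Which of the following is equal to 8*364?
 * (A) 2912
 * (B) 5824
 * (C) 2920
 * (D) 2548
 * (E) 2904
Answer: A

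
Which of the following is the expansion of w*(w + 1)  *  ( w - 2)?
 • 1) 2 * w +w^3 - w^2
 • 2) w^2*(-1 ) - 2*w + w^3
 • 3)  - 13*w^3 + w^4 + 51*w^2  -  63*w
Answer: 2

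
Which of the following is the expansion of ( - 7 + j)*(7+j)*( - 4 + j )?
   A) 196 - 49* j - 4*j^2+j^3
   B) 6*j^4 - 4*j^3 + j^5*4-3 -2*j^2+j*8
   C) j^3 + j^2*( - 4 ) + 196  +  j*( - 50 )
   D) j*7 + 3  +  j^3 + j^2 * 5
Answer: A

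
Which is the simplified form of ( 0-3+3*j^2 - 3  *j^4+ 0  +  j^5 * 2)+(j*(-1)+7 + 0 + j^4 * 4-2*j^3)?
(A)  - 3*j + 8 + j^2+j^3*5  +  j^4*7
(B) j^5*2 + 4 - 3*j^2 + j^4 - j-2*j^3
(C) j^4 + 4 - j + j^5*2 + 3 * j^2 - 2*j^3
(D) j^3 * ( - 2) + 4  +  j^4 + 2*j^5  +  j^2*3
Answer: C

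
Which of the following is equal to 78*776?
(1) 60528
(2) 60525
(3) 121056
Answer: 1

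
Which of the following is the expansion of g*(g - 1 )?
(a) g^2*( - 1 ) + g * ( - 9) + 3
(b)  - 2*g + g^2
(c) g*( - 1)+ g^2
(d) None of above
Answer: c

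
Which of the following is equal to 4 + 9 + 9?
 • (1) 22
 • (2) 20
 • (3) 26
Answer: 1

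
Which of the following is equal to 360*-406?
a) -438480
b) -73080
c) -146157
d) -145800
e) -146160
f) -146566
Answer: e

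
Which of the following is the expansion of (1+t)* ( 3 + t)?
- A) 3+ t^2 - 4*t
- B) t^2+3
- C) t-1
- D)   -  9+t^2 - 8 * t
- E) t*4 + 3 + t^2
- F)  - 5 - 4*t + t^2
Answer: E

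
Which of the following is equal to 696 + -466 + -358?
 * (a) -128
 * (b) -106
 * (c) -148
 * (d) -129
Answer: a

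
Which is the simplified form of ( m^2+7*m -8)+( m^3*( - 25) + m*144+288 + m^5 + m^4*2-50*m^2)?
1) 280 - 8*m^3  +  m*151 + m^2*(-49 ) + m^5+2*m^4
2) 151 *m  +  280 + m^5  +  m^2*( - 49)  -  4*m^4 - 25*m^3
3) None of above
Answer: 3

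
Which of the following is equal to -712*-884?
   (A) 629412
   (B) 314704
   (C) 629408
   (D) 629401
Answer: C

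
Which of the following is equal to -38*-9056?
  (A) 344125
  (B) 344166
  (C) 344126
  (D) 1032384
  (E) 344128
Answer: E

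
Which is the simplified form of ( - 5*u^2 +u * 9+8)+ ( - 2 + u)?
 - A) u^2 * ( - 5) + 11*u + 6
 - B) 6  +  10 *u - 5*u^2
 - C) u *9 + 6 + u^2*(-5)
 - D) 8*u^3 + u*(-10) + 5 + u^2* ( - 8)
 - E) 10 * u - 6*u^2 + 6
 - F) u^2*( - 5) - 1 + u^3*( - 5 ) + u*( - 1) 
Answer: B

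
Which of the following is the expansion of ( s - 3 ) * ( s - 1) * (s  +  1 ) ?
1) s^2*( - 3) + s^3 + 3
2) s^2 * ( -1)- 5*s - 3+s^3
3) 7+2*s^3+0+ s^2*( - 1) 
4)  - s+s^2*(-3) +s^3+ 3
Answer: 4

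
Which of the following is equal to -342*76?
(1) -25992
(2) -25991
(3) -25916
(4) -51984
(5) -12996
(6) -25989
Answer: 1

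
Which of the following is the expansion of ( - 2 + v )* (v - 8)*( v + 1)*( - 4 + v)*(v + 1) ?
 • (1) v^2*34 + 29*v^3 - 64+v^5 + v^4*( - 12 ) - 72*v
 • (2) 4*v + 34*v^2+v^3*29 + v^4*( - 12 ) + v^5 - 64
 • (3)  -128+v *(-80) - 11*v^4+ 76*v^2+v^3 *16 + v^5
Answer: 1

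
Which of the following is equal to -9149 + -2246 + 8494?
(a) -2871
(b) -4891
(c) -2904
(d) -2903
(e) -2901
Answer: e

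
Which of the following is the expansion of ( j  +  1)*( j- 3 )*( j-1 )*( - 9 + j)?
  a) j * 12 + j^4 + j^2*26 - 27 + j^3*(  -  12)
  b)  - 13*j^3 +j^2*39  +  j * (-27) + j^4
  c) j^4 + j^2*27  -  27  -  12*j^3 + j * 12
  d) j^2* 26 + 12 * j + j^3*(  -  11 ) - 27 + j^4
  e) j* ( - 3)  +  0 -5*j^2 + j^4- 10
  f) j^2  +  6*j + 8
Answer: a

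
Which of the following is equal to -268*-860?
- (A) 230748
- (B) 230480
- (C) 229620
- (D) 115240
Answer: B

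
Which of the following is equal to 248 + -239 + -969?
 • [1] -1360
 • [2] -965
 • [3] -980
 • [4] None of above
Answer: 4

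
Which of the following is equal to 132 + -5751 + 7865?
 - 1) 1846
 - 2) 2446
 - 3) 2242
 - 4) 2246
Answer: 4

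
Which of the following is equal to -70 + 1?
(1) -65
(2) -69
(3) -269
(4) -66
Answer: 2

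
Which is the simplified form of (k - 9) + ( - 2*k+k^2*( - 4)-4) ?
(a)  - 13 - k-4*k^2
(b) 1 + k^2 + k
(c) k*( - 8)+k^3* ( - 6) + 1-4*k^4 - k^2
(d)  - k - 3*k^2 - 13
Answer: a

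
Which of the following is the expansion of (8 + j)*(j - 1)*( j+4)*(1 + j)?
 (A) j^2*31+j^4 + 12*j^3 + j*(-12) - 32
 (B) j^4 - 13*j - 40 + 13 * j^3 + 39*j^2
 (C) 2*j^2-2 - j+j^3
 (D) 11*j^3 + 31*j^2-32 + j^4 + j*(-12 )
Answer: A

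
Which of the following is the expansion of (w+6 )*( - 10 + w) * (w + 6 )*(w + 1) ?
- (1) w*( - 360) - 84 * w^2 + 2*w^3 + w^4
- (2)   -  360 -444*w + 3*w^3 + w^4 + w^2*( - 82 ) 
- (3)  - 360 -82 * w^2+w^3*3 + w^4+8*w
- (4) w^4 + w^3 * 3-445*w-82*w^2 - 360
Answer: 2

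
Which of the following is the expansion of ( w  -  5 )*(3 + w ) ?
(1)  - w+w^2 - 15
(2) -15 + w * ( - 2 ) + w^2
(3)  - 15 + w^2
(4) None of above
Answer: 2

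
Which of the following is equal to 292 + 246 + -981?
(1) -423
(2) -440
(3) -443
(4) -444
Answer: 3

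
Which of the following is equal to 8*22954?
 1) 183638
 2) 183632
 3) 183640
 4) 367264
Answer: 2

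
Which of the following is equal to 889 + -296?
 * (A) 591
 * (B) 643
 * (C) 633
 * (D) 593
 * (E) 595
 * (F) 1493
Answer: D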